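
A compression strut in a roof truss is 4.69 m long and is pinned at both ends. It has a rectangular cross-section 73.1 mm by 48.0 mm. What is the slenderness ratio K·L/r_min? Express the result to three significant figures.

For a rectangle r_min = b/√12 = 48.0/√12 = 13.86 mm
L_e = K·L = 1 × 4.69 m = 4.690 m = 4690.0 mm
λ = L_e / r_min = 4690.0 / 13.86 = 338

λ ≈ 338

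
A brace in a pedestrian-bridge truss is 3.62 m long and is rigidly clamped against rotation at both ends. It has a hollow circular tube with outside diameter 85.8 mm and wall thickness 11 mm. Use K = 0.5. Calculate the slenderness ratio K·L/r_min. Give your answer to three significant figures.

λ ≈ 67.7

Inner diameter d_i = 85.8 − 2×11 = 63.80 mm
I = π(d_o⁴ − d_i⁴)/64 = π(85.8⁴ − 63.80⁴)/64 = 1.847×10^6 mm⁴
A = 2.585×10^3 mm²;  r_min = √(I/A) = √(1.847×10^6/2.585×10^3) = 26.73 mm
L_e = K·L = 0.5 × 3.62 m = 1.810 m = 1810.0 mm
λ = L_e / r_min = 1810.0 / 26.73 = 67.7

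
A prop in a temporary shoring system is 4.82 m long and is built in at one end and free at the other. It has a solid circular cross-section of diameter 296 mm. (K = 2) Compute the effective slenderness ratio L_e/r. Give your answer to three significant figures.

λ ≈ 130

For a solid circle r = d/4 = 296/4 = 74.00 mm
L_e = K·L = 2 × 4.82 m = 9.640 m = 9640.0 mm
λ = L_e / r_min = 9640.0 / 74.00 = 130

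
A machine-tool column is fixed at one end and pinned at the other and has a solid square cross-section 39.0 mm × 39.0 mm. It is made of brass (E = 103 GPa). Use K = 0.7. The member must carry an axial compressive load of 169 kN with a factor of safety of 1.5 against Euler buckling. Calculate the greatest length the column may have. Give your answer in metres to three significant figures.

L_max ≈ 1.26 m

I = a⁴/12 = 39.0⁴/12 = 1.928×10^5 mm⁴
I = 1.928×10^-7 m⁴
Required critical load P_cr = n·P = 1.5 × 169 = 253.5 kN = 2.535×10^5 N
From P_cr = π²EI/(K·L)²:  L = (1/K)·√(π²EI/P_cr) = (1/0.7)·√(π²×1.03×10^11×1.928×10^-7/2.535×10^5)
L = 1.26 m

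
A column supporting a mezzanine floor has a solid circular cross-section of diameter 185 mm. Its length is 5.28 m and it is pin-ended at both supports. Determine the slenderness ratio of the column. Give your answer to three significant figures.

λ ≈ 114

I = πd⁴/64 = π×185⁴/64 = 5.750×10^7 mm⁴
A = 2.688×10^4 mm²;  r_min = √(I/A) = √(5.750×10^7/2.688×10^4) = 46.25 mm
L_e = K·L = 1 × 5.28 m = 5.280 m = 5280.0 mm
λ = L_e / r_min = 5280.0 / 46.25 = 114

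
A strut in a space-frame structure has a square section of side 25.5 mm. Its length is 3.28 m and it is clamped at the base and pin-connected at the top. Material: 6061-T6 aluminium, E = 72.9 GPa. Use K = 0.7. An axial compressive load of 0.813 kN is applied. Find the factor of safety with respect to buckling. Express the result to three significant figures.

I = a⁴/12 = 25.5⁴/12 = 3.524×10^4 mm⁴
I = 3.524×10^4 mm⁴ = 3.524×10^-8 m⁴
Effective length L_e = K·L = 0.7 × 3.28 = 2.296 m
P_cr = π²EI / L_e² = π² × 72.9×10⁹ × 3.524×10^-8 / 2.296² = 4.809×10^3 N
Factor of safety n = P_cr / P = 4.8091 / 0.813 = 5.92

n ≈ 5.92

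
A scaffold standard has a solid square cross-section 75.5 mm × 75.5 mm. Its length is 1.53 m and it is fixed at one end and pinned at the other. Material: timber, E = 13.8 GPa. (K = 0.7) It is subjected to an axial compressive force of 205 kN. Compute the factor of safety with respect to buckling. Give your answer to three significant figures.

n ≈ 1.57

I = a⁴/12 = 75.5⁴/12 = 2.708×10^6 mm⁴
I = 2.708×10^6 mm⁴ = 2.708×10^-6 m⁴
Effective length L_e = K·L = 0.7 × 1.53 = 1.071 m
P_cr = π²EI / L_e² = π² × 13.8×10⁹ × 2.708×10^-6 / 1.071² = 3.215×10^5 N
Factor of safety n = P_cr / P = 321.52 / 205 = 1.57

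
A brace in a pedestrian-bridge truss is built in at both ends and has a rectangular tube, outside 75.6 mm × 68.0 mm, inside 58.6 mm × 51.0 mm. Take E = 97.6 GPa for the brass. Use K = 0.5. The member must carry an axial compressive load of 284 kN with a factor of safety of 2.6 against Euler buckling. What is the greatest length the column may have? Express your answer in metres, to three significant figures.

L_max ≈ 2.64 m

Weak-axis I_min = (h_o·b_o³ − h_i·b_i³)/12 with b_o = 68.0, b_i = 51.00 mm (shorter outer/inner sides).
I_min = (75.6×68.0³ − 58.60×51.00³)/12 = 1.333×10^6 mm⁴
I = 1.333×10^-6 m⁴
Required critical load P_cr = n·P = 2.6 × 284 = 738.4 kN = 7.384×10^5 N
From P_cr = π²EI/(K·L)²:  L = (1/K)·√(π²EI/P_cr) = (1/0.5)·√(π²×9.76×10^10×1.333×10^-6/7.384×10^5)
L = 2.64 m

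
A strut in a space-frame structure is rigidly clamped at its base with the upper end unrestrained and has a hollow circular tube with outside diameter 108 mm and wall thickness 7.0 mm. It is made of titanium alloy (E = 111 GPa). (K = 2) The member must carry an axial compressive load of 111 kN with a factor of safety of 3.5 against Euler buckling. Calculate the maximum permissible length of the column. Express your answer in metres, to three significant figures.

Inner diameter d_i = 108 − 2×7.0 = 94.00 mm
I = π(d_o⁴ − d_i⁴)/64 = π(108⁴ − 94.00⁴)/64 = 2.846×10^6 mm⁴
I = 2.846×10^-6 m⁴
Required critical load P_cr = n·P = 3.5 × 111 = 388.5 kN = 3.885×10^5 N
From P_cr = π²EI/(K·L)²:  L = (1/K)·√(π²EI/P_cr) = (1/2)·√(π²×1.11×10^11×2.846×10^-6/3.885×10^5)
L = 1.42 m

L_max ≈ 1.42 m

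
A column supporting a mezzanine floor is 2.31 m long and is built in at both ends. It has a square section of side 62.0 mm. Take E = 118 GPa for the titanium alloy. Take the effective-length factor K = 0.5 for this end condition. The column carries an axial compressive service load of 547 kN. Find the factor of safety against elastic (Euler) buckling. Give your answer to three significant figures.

I = a⁴/12 = 62.0⁴/12 = 1.231×10^6 mm⁴
I = 1.231×10^6 mm⁴ = 1.231×10^-6 m⁴
Effective length L_e = K·L = 0.5 × 2.31 = 1.155 m
P_cr = π²EI / L_e² = π² × 118×10⁹ × 1.231×10^-6 / 1.155² = 1.075×10^6 N
Factor of safety n = P_cr / P = 1075.0 / 547 = 1.97

n ≈ 1.97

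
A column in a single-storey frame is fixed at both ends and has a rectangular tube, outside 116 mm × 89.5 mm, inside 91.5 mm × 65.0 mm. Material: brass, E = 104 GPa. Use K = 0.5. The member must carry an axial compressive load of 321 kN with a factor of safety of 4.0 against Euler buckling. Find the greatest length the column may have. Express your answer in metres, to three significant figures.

Weak-axis I_min = (h_o·b_o³ − h_i·b_i³)/12 with b_o = 89.5, b_i = 65.00 mm (shorter outer/inner sides).
I_min = (116×89.5³ − 91.50×65.00³)/12 = 4.836×10^6 mm⁴
I = 4.836×10^-6 m⁴
Required critical load P_cr = n·P = 4.0 × 321 = 1284 kN = 1.284×10^6 N
From P_cr = π²EI/(K·L)²:  L = (1/K)·√(π²EI/P_cr) = (1/0.5)·√(π²×1.04×10^11×4.836×10^-6/1.284×10^6)
L = 3.93 m

L_max ≈ 3.93 m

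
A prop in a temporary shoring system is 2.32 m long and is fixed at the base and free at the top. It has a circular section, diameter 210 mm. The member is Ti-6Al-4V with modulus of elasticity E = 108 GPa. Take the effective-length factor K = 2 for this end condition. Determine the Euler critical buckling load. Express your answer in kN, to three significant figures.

P_cr ≈ 4730 kN

I = πd⁴/64 = π×210⁴/64 = 9.547×10^7 mm⁴
I = 9.547×10^7 mm⁴ = 9.547×10^-5 m⁴
Effective length L_e = K·L = 2 × 2.32 = 4.640 m
P_cr = π²EI / L_e² = π² × 108×10⁹ × 9.547×10^-5 / 4.640² = 4.726×10^6 N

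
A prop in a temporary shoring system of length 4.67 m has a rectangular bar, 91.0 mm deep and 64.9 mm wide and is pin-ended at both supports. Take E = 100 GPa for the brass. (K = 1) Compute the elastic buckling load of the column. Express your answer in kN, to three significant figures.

Buckling occurs about the weak axis: I_min = h·b³/12 with b = 64.9 mm (the shorter side).
I_min = 91.0×64.9³/12 = 2.073×10^6 mm⁴
I = 2.073×10^6 mm⁴ = 2.073×10^-6 m⁴
Effective length L_e = K·L = 1 × 4.67 = 4.670 m
P_cr = π²EI / L_e² = π² × 100×10⁹ × 2.073×10^-6 / 4.670² = 9.381×10^4 N

P_cr ≈ 93.8 kN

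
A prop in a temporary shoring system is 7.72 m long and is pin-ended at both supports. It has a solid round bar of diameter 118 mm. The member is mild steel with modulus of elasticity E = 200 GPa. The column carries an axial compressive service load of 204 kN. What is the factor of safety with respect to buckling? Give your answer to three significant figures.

I = πd⁴/64 = π×118⁴/64 = 9.517×10^6 mm⁴
I = 9.517×10^6 mm⁴ = 9.517×10^-6 m⁴
Effective length L_e = K·L = 1 × 7.72 = 7.720 m
P_cr = π²EI / L_e² = π² × 200×10⁹ × 9.517×10^-6 / 7.720² = 3.152×10^5 N
Factor of safety n = P_cr / P = 315.20 / 204 = 1.55

n ≈ 1.55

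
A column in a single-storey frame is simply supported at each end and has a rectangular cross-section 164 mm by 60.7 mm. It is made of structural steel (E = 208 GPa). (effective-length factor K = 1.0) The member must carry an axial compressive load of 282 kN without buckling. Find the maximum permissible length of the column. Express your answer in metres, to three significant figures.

L_max ≈ 4.72 m

Buckling occurs about the weak axis: I_min = h·b³/12 with b = 60.7 mm (the shorter side).
I_min = 164×60.7³/12 = 3.057×10^6 mm⁴
I = 3.057×10^-6 m⁴
At the buckling limit P_cr = P = 2.820×10^5 N
From P_cr = π²EI/(K·L)²:  L = (1/K)·√(π²EI/P_cr) = (1/1)·√(π²×2.08×10^11×3.057×10^-6/2.820×10^5)
L = 4.72 m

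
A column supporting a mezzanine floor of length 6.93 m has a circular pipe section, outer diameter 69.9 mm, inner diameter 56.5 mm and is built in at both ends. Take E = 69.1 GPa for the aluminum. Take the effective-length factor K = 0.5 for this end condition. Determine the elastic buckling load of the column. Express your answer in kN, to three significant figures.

P_cr ≈ 38.2 kN

d_o = 69.9 mm, d_i = 56.5 mm
I = π(d_o⁴ − d_i⁴)/64 = π(69.9⁴ − 56.50⁴)/64 = 6.716×10^5 mm⁴
I = 6.716×10^5 mm⁴ = 6.716×10^-7 m⁴
Effective length L_e = K·L = 0.5 × 6.93 = 3.465 m
P_cr = π²EI / L_e² = π² × 69.1×10⁹ × 6.716×10^-7 / 3.465² = 3.815×10^4 N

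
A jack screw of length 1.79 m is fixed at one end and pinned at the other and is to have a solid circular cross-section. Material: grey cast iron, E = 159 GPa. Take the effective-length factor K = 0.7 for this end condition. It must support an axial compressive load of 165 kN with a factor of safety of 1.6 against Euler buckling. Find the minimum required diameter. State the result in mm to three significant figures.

Required P_cr = n·P = 1.6 × 165 = 264.0 kN
L_e = K·L = 0.7 × 1.79 = 1.253 m
Required I = P_cr·L_e²/(π²E) = 2.640×10^5 × 1.253² / (π² × 1.59×10^11) = 2.641×10^-7 m⁴
I_req = 2.641×10^5 mm⁴
Solid circle: I = πd⁴/64  ⇒  d = (64I/π)^(1/4) = (64×2.641×10^5/π)^(1/4) = 48.2 mm

d ≈ 48.2 mm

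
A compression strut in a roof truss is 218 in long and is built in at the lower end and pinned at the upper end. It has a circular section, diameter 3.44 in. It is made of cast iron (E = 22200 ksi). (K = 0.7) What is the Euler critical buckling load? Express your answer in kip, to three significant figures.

P_cr ≈ 64.7 kip

I = πd⁴/64 = π×3.44⁴/64 = 6.874 in⁴
Effective length L_e = K·L = 0.7 × 218 = 152.6 in
P_cr = π²EI / L_e² = π² × 22200×10³ × 6.874 / 152.6² = 6.468×10^4 lb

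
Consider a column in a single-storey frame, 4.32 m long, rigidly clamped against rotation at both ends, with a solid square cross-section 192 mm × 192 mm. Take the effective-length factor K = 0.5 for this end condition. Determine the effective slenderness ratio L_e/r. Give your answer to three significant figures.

λ ≈ 39.0

I = a⁴/12 = 192⁴/12 = 1.132×10^8 mm⁴
A = 3.686×10^4 mm²;  r_min = √(I/A) = √(1.132×10^8/3.686×10^4) = 55.43 mm
L_e = K·L = 0.5 × 4.32 m = 2.160 m = 2160.0 mm
λ = L_e / r_min = 2160.0 / 55.43 = 39.0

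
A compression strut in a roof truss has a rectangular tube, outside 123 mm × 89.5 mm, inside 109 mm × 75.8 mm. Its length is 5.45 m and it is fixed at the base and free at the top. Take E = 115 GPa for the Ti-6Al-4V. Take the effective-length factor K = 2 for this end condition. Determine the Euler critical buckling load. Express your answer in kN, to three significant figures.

P_cr ≈ 32.4 kN

Weak-axis I_min = (h_o·b_o³ − h_i·b_i³)/12 with b_o = 89.5, b_i = 75.80 mm (shorter outer/inner sides).
I_min = (123×89.5³ − 109.0×75.80³)/12 = 3.392×10^6 mm⁴
I = 3.392×10^6 mm⁴ = 3.392×10^-6 m⁴
Effective length L_e = K·L = 2 × 5.45 = 10.90 m
P_cr = π²EI / L_e² = π² × 115×10⁹ × 3.392×10^-6 / 10.90² = 3.241×10^4 N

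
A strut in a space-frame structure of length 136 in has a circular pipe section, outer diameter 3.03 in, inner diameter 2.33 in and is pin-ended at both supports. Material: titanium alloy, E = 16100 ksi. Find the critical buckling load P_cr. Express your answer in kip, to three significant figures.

d_o = 3.03 in, d_i = 2.33 in
I = π(d_o⁴ − d_i⁴)/64 = π(3.03⁴ − 2.330⁴)/64 = 2.691 in⁴
Effective length L_e = K·L = 1 × 136 = 136.0 in
P_cr = π²EI / L_e² = π² × 16100×10³ × 2.691 / 136.0² = 2.312×10^4 lb

P_cr ≈ 23.1 kip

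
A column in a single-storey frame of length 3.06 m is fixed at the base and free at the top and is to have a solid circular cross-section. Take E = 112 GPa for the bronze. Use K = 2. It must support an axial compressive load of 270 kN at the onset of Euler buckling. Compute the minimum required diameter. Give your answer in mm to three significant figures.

L_e = K·L = 2 × 3.06 = 6.120 m
Required I = P_cr·L_e²/(π²E) = 2.700×10^5 × 6.120² / (π² × 1.12×10^11) = 9.148×10^-6 m⁴
I_req = 9.148×10^6 mm⁴
Solid circle: I = πd⁴/64  ⇒  d = (64I/π)^(1/4) = (64×9.148×10^6/π)^(1/4) = 117 mm

d ≈ 117 mm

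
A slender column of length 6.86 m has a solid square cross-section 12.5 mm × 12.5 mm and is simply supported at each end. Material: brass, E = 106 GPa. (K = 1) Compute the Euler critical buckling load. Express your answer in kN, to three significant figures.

P_cr ≈ 0.0452 kN

I = a⁴/12 = 12.5⁴/12 = 2.035×10^3 mm⁴
I = 2.035×10^3 mm⁴ = 2.035×10^-9 m⁴
Effective length L_e = K·L = 1 × 6.86 = 6.860 m
P_cr = π²EI / L_e² = π² × 106×10⁹ × 2.035×10^-9 / 6.860² = 45.23 N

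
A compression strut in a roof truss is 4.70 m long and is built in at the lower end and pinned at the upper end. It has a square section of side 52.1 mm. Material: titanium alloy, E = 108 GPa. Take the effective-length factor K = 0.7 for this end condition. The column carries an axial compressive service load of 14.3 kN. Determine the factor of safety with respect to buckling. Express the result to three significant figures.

I = a⁴/12 = 52.1⁴/12 = 6.140×10^5 mm⁴
I = 6.140×10^5 mm⁴ = 6.140×10^-7 m⁴
Effective length L_e = K·L = 0.7 × 4.70 = 3.290 m
P_cr = π²EI / L_e² = π² × 108×10⁹ × 6.140×10^-7 / 3.290² = 6.046×10^4 N
Factor of safety n = P_cr / P = 60.465 / 14.3 = 4.23

n ≈ 4.23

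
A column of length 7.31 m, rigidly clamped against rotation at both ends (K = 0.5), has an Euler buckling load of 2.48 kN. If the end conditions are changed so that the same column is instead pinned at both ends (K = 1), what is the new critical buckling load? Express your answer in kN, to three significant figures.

P_cr ∝ 1/K², so P_cr,new = P_cr,old × (K_old/K_new)² = 2.48 × (0.5/1)²
= 2.48 × 0.2500 = 0.620 kN

P_cr ≈ 0.620 kN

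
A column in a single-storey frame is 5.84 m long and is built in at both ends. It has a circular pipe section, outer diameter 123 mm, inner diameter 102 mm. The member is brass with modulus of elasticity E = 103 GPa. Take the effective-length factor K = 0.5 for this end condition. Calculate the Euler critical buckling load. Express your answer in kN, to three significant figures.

d_o = 123 mm, d_i = 102 mm
I = π(d_o⁴ − d_i⁴)/64 = π(123⁴ − 102.0⁴)/64 = 5.922×10^6 mm⁴
I = 5.922×10^6 mm⁴ = 5.922×10^-6 m⁴
Effective length L_e = K·L = 0.5 × 5.84 = 2.920 m
P_cr = π²EI / L_e² = π² × 103×10⁹ × 5.922×10^-6 / 2.920² = 7.061×10^5 N

P_cr ≈ 706 kN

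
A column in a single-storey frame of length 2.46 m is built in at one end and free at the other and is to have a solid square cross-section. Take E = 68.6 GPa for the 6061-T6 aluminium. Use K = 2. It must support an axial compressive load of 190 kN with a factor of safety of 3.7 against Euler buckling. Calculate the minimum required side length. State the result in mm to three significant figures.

Required P_cr = n·P = 3.7 × 190 = 703.0 kN
L_e = K·L = 2 × 2.46 = 4.920 m
Required I = P_cr·L_e²/(π²E) = 7.030×10^5 × 4.920² / (π² × 6.86×10^10) = 2.513×10^-5 m⁴
I_req = 2.513×10^7 mm⁴
Solid square: I = a⁴/12  ⇒  a = (12I)^(1/4) = (12×2.513×10^7)^(1/4) = 132 mm

a ≈ 132 mm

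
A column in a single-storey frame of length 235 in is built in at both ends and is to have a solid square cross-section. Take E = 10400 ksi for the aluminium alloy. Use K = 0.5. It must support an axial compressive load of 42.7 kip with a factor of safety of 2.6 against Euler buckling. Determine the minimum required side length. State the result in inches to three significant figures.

a ≈ 3.66 in

Required P_cr = n·P = 2.6 × 42.7 = 111.0 kip
L_e = K·L = 0.5 × 235 = 117.5 in
Required I = P_cr·L_e²/(π²E) = 1.110×10^5 × 117.5² / (π² × 1.04×10^7) = 14.93 in⁴
Solid square: I = a⁴/12  ⇒  a = (12I)^(1/4) = (12×14.93)^(1/4) = 3.66 in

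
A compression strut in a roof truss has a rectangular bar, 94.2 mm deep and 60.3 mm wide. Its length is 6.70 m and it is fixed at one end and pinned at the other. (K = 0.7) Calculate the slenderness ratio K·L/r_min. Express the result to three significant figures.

For a rectangle r_min = b/√12 = 60.3/√12 = 17.41 mm
L_e = K·L = 0.7 × 6.70 m = 4.690 m = 4690.0 mm
λ = L_e / r_min = 4690.0 / 17.41 = 269

λ ≈ 269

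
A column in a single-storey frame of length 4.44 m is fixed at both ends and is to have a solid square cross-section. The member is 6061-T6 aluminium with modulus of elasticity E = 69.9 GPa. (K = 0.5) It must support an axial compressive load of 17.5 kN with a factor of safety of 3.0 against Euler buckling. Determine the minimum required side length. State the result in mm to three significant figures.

Required P_cr = n·P = 3.0 × 17.5 = 52.50 kN
L_e = K·L = 0.5 × 4.44 = 2.220 m
Required I = P_cr·L_e²/(π²E) = 5.250×10^4 × 2.220² / (π² × 6.99×10^10) = 3.750×10^-7 m⁴
I_req = 3.750×10^5 mm⁴
Solid square: I = a⁴/12  ⇒  a = (12I)^(1/4) = (12×3.750×10^5)^(1/4) = 46.1 mm

a ≈ 46.1 mm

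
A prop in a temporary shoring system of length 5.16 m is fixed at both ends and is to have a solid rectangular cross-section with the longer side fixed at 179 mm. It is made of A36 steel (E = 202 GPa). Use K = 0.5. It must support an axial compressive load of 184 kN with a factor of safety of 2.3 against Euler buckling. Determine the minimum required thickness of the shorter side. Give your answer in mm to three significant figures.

b ≈ 45.6 mm

Required P_cr = n·P = 2.3 × 184 = 423.2 kN
L_e = K·L = 0.5 × 5.16 = 2.580 m
Required I = P_cr·L_e²/(π²E) = 4.232×10^5 × 2.580² / (π² × 2.02×10^11) = 1.413×10^-6 m⁴
I_req = 1.413×10^6 mm⁴
Rectangle, weak axis: I_min = h·b³/12 with h = 179 mm fixed  ⇒  b = (12I/h)^(1/3) = 45.6 mm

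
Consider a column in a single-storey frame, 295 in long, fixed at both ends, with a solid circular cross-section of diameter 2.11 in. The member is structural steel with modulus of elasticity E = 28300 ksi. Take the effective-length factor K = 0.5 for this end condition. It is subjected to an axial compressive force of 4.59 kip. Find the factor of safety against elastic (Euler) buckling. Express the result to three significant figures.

n ≈ 2.72

I = πd⁴/64 = π×2.11⁴/64 = 0.9730 in⁴
Effective length L_e = K·L = 0.5 × 295 = 147.5 in
P_cr = π²EI / L_e² = π² × 28300×10³ × 0.9730 / 147.5² = 1.249×10^4 lb
Factor of safety n = P_cr / P = 12.491 / 4.59 = 2.72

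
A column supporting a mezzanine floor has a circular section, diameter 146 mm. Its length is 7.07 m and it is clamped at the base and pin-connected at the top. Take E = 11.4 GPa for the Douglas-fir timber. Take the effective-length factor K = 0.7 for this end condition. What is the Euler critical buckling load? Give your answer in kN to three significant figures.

P_cr ≈ 102 kN

I = πd⁴/64 = π×146⁴/64 = 2.230×10^7 mm⁴
I = 2.230×10^7 mm⁴ = 2.230×10^-5 m⁴
Effective length L_e = K·L = 0.7 × 7.07 = 4.949 m
P_cr = π²EI / L_e² = π² × 11.4×10⁹ × 2.230×10^-5 / 4.949² = 1.025×10^5 N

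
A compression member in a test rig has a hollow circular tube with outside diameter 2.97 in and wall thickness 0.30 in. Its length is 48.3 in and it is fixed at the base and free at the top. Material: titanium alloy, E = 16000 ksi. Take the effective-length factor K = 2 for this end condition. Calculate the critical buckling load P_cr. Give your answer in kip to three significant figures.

Inner diameter d_i = 2.97 − 2×0.30 = 2.370 in
I = π(d_o⁴ − d_i⁴)/64 = π(2.97⁴ − 2.370⁴)/64 = 2.271 in⁴
Effective length L_e = K·L = 2 × 48.3 = 96.60 in
P_cr = π²EI / L_e² = π² × 16000×10³ × 2.271 / 96.60² = 3.843×10^4 lb

P_cr ≈ 38.4 kip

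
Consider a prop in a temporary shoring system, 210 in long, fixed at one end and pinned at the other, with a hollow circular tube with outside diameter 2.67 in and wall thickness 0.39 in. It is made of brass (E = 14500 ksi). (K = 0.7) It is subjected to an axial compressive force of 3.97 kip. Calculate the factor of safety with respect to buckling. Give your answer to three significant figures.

n ≈ 3.12

Inner diameter d_i = 2.67 − 2×0.39 = 1.890 in
I = π(d_o⁴ − d_i⁴)/64 = π(2.67⁴ − 1.890⁴)/64 = 1.868 in⁴
Effective length L_e = K·L = 0.7 × 210 = 147.0 in
P_cr = π²EI / L_e² = π² × 14500×10³ × 1.868 / 147.0² = 1.237×10^4 lb
Factor of safety n = P_cr / P = 12.373 / 3.97 = 3.12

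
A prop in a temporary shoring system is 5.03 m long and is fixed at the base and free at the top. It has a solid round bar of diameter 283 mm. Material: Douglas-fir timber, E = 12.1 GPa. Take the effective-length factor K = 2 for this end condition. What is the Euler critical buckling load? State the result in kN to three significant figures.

P_cr ≈ 372 kN

I = πd⁴/64 = π×283⁴/64 = 3.149×10^8 mm⁴
I = 3.149×10^8 mm⁴ = 3.149×10^-4 m⁴
Effective length L_e = K·L = 2 × 5.03 = 10.06 m
P_cr = π²EI / L_e² = π² × 12.1×10⁹ × 3.149×10^-4 / 10.06² = 3.715×10^5 N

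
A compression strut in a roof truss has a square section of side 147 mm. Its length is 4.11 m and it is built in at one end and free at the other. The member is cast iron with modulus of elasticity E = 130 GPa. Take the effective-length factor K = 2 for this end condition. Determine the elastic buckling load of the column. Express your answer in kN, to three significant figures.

P_cr ≈ 739 kN

I = a⁴/12 = 147⁴/12 = 3.891×10^7 mm⁴
I = 3.891×10^7 mm⁴ = 3.891×10^-5 m⁴
Effective length L_e = K·L = 2 × 4.11 = 8.220 m
P_cr = π²EI / L_e² = π² × 130×10⁹ × 3.891×10^-5 / 8.220² = 7.389×10^5 N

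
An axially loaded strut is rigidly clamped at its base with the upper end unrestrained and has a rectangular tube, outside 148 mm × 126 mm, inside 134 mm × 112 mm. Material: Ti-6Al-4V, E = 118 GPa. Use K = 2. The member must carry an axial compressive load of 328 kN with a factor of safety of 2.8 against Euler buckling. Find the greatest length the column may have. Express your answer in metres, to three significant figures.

L_max ≈ 1.69 m

Weak-axis I_min = (h_o·b_o³ − h_i·b_i³)/12 with b_o = 126, b_i = 112.0 mm (shorter outer/inner sides).
I_min = (148×126³ − 134.0×112.0³)/12 = 8.983×10^6 mm⁴
I = 8.983×10^-6 m⁴
Required critical load P_cr = n·P = 2.8 × 328 = 918.4 kN = 9.184×10^5 N
From P_cr = π²EI/(K·L)²:  L = (1/K)·√(π²EI/P_cr) = (1/2)·√(π²×1.18×10^11×8.983×10^-6/9.184×10^5)
L = 1.69 m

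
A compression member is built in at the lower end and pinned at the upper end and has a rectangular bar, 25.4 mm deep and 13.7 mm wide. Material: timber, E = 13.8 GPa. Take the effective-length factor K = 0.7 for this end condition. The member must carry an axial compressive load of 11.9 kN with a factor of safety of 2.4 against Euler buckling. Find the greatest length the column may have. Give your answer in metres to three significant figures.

Buckling occurs about the weak axis: I_min = h·b³/12 with b = 13.7 mm (the shorter side).
I_min = 25.4×13.7³/12 = 5.443×10^3 mm⁴
I = 5.443×10^-9 m⁴
Required critical load P_cr = n·P = 2.4 × 11.9 = 28.56 kN = 2.856×10^4 N
From P_cr = π²EI/(K·L)²:  L = (1/K)·√(π²EI/P_cr) = (1/0.7)·√(π²×1.38×10^10×5.443×10^-9/2.856×10^4)
L = 0.230 m

L_max ≈ 0.230 m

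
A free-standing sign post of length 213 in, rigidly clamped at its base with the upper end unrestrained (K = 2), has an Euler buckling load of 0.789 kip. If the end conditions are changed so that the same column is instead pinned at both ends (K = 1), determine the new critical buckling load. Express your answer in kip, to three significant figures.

P_cr ∝ 1/K², so P_cr,new = P_cr,old × (K_old/K_new)² = 0.789 × (2/1)²
= 0.789 × 4.000 = 3.16 kip

P_cr ≈ 3.16 kip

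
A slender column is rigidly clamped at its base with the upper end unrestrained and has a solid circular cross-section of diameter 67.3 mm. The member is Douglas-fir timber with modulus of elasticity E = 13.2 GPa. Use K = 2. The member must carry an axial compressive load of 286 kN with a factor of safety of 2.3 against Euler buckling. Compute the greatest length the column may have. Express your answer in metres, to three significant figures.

I = πd⁴/64 = π×67.3⁴/64 = 1.007×10^6 mm⁴
I = 1.007×10^-6 m⁴
Required critical load P_cr = n·P = 2.3 × 286 = 657.8 kN = 6.578×10^5 N
From P_cr = π²EI/(K·L)²:  L = (1/K)·√(π²EI/P_cr) = (1/2)·√(π²×1.32×10^10×1.007×10^-6/6.578×10^5)
L = 0.223 m

L_max ≈ 0.223 m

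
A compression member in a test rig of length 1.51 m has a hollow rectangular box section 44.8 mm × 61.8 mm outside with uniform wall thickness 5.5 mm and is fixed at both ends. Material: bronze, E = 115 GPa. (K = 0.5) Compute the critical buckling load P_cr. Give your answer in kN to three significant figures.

Inner dimensions: h_i = 61.8 − 2×5.5 = 50.80 mm, b_i = 44.8 − 2×5.5 = 33.80 mm
Weak-axis I_min = (h_o·b_o³ − h_i·b_i³)/12 with b_o = 44.8, b_i = 33.80 mm (shorter outer/inner sides).
I_min = (61.8×44.8³ − 50.80×33.80³)/12 = 2.996×10^5 mm⁴
I = 2.996×10^5 mm⁴ = 2.996×10^-7 m⁴
Effective length L_e = K·L = 0.5 × 1.51 = 0.7550 m
P_cr = π²EI / L_e² = π² × 115×10⁹ × 2.996×10^-7 / 0.7550² = 5.965×10^5 N

P_cr ≈ 597 kN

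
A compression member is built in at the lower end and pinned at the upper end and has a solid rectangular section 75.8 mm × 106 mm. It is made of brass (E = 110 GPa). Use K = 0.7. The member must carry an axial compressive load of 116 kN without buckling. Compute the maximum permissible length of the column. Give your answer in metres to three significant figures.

Buckling occurs about the weak axis: I_min = h·b³/12 with b = 75.8 mm (the shorter side).
I_min = 106×75.8³/12 = 3.847×10^6 mm⁴
I = 3.847×10^-6 m⁴
At the buckling limit P_cr = P = 1.160×10^5 N
From P_cr = π²EI/(K·L)²:  L = (1/K)·√(π²EI/P_cr) = (1/0.7)·√(π²×1.10×10^11×3.847×10^-6/1.160×10^5)
L = 8.57 m

L_max ≈ 8.57 m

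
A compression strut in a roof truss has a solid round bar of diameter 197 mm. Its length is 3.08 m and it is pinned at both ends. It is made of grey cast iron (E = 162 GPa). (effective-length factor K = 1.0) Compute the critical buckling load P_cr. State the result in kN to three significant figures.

I = πd⁴/64 = π×197⁴/64 = 7.393×10^7 mm⁴
I = 7.393×10^7 mm⁴ = 7.393×10^-5 m⁴
Effective length L_e = K·L = 1 × 3.08 = 3.080 m
P_cr = π²EI / L_e² = π² × 162×10⁹ × 7.393×10^-5 / 3.080² = 1.246×10^7 N

P_cr ≈ 12500 kN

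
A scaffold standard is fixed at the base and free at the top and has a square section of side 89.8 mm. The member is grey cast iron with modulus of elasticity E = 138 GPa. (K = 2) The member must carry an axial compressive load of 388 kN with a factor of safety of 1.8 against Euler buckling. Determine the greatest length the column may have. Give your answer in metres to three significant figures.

I = a⁴/12 = 89.8⁴/12 = 5.419×10^6 mm⁴
I = 5.419×10^-6 m⁴
Required critical load P_cr = n·P = 1.8 × 388 = 698.4 kN = 6.984×10^5 N
From P_cr = π²EI/(K·L)²:  L = (1/K)·√(π²EI/P_cr) = (1/2)·√(π²×1.38×10^11×5.419×10^-6/6.984×10^5)
L = 1.63 m

L_max ≈ 1.63 m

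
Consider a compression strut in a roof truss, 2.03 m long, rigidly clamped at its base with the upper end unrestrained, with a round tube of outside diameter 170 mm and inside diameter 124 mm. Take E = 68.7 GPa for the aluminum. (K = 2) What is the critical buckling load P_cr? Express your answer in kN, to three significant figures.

d_o = 170 mm, d_i = 124 mm
I = π(d_o⁴ − d_i⁴)/64 = π(170⁴ − 124.0⁴)/64 = 2.939×10^7 mm⁴
I = 2.939×10^7 mm⁴ = 2.939×10^-5 m⁴
Effective length L_e = K·L = 2 × 2.03 = 4.060 m
P_cr = π²EI / L_e² = π² × 68.7×10⁹ × 2.939×10^-5 / 4.060² = 1.209×10^6 N

P_cr ≈ 1210 kN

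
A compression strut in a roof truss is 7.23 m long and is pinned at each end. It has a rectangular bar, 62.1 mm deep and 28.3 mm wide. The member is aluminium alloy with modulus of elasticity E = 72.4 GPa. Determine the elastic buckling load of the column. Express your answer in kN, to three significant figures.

Buckling occurs about the weak axis: I_min = h·b³/12 with b = 28.3 mm (the shorter side).
I_min = 62.1×28.3³/12 = 1.173×10^5 mm⁴
I = 1.173×10^5 mm⁴ = 1.173×10^-7 m⁴
Effective length L_e = K·L = 1 × 7.23 = 7.230 m
P_cr = π²EI / L_e² = π² × 72.4×10⁹ × 1.173×10^-7 / 7.230² = 1.603×10^3 N

P_cr ≈ 1.60 kN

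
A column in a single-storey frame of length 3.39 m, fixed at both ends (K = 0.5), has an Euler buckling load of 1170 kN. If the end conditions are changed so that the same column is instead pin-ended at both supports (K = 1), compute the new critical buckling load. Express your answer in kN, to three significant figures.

P_cr ≈ 292 kN

P_cr ∝ 1/K², so P_cr,new = P_cr,old × (K_old/K_new)² = 1170 × (0.5/1)²
= 1170 × 0.2500 = 292 kN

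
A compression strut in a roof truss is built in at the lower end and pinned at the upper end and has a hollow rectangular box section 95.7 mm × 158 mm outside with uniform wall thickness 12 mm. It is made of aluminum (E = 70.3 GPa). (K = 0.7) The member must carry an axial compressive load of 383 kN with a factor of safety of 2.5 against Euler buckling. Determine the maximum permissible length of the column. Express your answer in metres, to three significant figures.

L_max ≈ 3.31 m

Inner dimensions: h_i = 158 − 2×12 = 134.0 mm, b_i = 95.7 − 2×12 = 71.70 mm
Weak-axis I_min = (h_o·b_o³ − h_i·b_i³)/12 with b_o = 95.7, b_i = 71.70 mm (shorter outer/inner sides).
I_min = (158×95.7³ − 134.0×71.70³)/12 = 7.424×10^6 mm⁴
I = 7.424×10^-6 m⁴
Required critical load P_cr = n·P = 2.5 × 383 = 957.5 kN = 9.575×10^5 N
From P_cr = π²EI/(K·L)²:  L = (1/K)·√(π²EI/P_cr) = (1/0.7)·√(π²×7.03×10^10×7.424×10^-6/9.575×10^5)
L = 3.31 m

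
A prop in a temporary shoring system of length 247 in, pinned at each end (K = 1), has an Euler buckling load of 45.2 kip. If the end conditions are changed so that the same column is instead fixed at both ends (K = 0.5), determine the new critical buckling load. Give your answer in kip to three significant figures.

P_cr ∝ 1/K², so P_cr,new = P_cr,old × (K_old/K_new)² = 45.2 × (1/0.5)²
= 45.2 × 4.000 = 181 kip

P_cr ≈ 181 kip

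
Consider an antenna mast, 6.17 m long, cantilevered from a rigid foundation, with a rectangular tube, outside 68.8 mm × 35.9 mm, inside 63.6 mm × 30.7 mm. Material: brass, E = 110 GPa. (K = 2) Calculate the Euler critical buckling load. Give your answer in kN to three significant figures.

P_cr ≈ 0.798 kN

Weak-axis I_min = (h_o·b_o³ − h_i·b_i³)/12 with b_o = 35.9, b_i = 30.70 mm (shorter outer/inner sides).
I_min = (68.8×35.9³ − 63.60×30.70³)/12 = 1.119×10^5 mm⁴
I = 1.119×10^5 mm⁴ = 1.119×10^-7 m⁴
Effective length L_e = K·L = 2 × 6.17 = 12.34 m
P_cr = π²EI / L_e² = π² × 110×10⁹ × 1.119×10^-7 / 12.34² = 797.9 N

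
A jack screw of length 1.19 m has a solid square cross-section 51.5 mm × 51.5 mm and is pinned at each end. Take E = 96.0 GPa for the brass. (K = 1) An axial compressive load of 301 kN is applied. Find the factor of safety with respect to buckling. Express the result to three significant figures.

I = a⁴/12 = 51.5⁴/12 = 5.862×10^5 mm⁴
I = 5.862×10^5 mm⁴ = 5.862×10^-7 m⁴
Effective length L_e = K·L = 1 × 1.19 = 1.190 m
P_cr = π²EI / L_e² = π² × 96.0×10⁹ × 5.862×10^-7 / 1.190² = 3.922×10^5 N
Factor of safety n = P_cr / P = 392.22 / 301 = 1.30

n ≈ 1.30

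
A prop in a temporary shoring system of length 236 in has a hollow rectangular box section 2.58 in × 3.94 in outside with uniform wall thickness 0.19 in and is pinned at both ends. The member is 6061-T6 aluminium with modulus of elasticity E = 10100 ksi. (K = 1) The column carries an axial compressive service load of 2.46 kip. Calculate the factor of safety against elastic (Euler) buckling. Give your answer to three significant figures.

Inner dimensions: h_i = 3.94 − 2×0.19 = 3.560 in, b_i = 2.58 − 2×0.19 = 2.200 in
Weak-axis I_min = (h_o·b_o³ − h_i·b_i³)/12 with b_o = 2.58, b_i = 2.200 in (shorter outer/inner sides).
I_min = (3.94×2.58³ − 3.560×2.200³)/12 = 2.480 in⁴
Effective length L_e = K·L = 1 × 236 = 236.0 in
P_cr = π²EI / L_e² = π² × 10100×10³ × 2.480 / 236.0² = 4.438×10^3 lb
Factor of safety n = P_cr / P = 4.4381 / 2.46 = 1.80

n ≈ 1.80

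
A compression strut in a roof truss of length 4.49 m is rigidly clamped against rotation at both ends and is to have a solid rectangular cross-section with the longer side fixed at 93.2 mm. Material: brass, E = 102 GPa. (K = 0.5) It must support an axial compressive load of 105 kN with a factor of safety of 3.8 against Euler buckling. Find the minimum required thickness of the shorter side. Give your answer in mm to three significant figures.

b ≈ 63.6 mm

Required P_cr = n·P = 3.8 × 105 = 399.0 kN
L_e = K·L = 0.5 × 4.49 = 2.245 m
Required I = P_cr·L_e²/(π²E) = 3.990×10^5 × 2.245² / (π² × 1.02×10^11) = 1.998×10^-6 m⁴
I_req = 1.998×10^6 mm⁴
Rectangle, weak axis: I_min = h·b³/12 with h = 93.2 mm fixed  ⇒  b = (12I/h)^(1/3) = 63.6 mm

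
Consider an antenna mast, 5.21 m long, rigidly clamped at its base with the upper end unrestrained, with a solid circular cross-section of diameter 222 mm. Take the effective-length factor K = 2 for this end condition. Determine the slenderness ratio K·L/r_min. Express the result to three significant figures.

λ ≈ 188

For a solid circle r = d/4 = 222/4 = 55.50 mm
L_e = K·L = 2 × 5.21 m = 10.42 m = 10420 mm
λ = L_e / r_min = 10420 / 55.50 = 188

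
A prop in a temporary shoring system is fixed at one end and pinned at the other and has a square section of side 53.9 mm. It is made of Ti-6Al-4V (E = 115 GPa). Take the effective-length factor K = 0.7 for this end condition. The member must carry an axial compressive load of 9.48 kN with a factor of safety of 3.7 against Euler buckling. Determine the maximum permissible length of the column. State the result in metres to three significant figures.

I = a⁴/12 = 53.9⁴/12 = 7.034×10^5 mm⁴
I = 7.034×10^-7 m⁴
Required critical load P_cr = n·P = 3.7 × 9.48 = 35.08 kN = 3.508×10^4 N
From P_cr = π²EI/(K·L)²:  L = (1/K)·√(π²EI/P_cr) = (1/0.7)·√(π²×1.15×10^11×7.034×10^-7/3.508×10^4)
L = 6.82 m

L_max ≈ 6.82 m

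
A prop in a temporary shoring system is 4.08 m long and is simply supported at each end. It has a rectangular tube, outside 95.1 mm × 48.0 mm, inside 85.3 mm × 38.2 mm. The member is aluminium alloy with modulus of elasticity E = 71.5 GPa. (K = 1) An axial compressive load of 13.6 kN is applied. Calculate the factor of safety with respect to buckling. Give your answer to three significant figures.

n ≈ 1.50

Weak-axis I_min = (h_o·b_o³ − h_i·b_i³)/12 with b_o = 48.0, b_i = 38.20 mm (shorter outer/inner sides).
I_min = (95.1×48.0³ − 85.30×38.20³)/12 = 4.802×10^5 mm⁴
I = 4.802×10^5 mm⁴ = 4.802×10^-7 m⁴
Effective length L_e = K·L = 1 × 4.08 = 4.080 m
P_cr = π²EI / L_e² = π² × 71.5×10⁹ × 4.802×10^-7 / 4.080² = 2.036×10^4 N
Factor of safety n = P_cr / P = 20.357 / 13.6 = 1.50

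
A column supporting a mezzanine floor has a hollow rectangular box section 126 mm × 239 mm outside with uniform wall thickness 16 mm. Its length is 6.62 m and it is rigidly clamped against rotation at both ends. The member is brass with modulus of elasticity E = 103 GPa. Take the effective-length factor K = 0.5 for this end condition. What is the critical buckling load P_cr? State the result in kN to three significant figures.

Inner dimensions: h_i = 239 − 2×16 = 207.0 mm, b_i = 126 − 2×16 = 94.00 mm
Weak-axis I_min = (h_o·b_o³ − h_i·b_i³)/12 with b_o = 126, b_i = 94.00 mm (shorter outer/inner sides).
I_min = (239×126³ − 207.0×94.00³)/12 = 2.551×10^7 mm⁴
I = 2.551×10^7 mm⁴ = 2.551×10^-5 m⁴
Effective length L_e = K·L = 0.5 × 6.62 = 3.310 m
P_cr = π²EI / L_e² = π² × 103×10⁹ × 2.551×10^-5 / 3.310² = 2.367×10^6 N

P_cr ≈ 2370 kN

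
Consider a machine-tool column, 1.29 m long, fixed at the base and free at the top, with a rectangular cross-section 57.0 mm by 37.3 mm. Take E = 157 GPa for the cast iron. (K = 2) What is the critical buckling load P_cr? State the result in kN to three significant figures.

P_cr ≈ 57.4 kN

Buckling occurs about the weak axis: I_min = h·b³/12 with b = 37.3 mm (the shorter side).
I_min = 57.0×37.3³/12 = 2.465×10^5 mm⁴
I = 2.465×10^5 mm⁴ = 2.465×10^-7 m⁴
Effective length L_e = K·L = 2 × 1.29 = 2.580 m
P_cr = π²EI / L_e² = π² × 157×10⁹ × 2.465×10^-7 / 2.580² = 5.738×10^4 N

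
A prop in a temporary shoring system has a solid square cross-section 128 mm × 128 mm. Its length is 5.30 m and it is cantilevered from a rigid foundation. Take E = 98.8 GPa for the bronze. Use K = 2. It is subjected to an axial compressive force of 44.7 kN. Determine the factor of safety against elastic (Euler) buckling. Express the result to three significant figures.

n ≈ 4.34

I = a⁴/12 = 128⁴/12 = 2.237×10^7 mm⁴
I = 2.237×10^7 mm⁴ = 2.237×10^-5 m⁴
Effective length L_e = K·L = 2 × 5.30 = 10.60 m
P_cr = π²EI / L_e² = π² × 98.8×10⁹ × 2.237×10^-5 / 10.60² = 1.941×10^5 N
Factor of safety n = P_cr / P = 194.13 / 44.7 = 4.34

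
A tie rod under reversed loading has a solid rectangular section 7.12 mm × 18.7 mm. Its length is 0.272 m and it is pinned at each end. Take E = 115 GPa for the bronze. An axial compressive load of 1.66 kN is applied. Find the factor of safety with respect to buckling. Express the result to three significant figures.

Buckling occurs about the weak axis: I_min = h·b³/12 with b = 7.12 mm (the shorter side).
I_min = 18.7×7.12³/12 = 562.5 mm⁴
I = 562.5 mm⁴ = 5.625×10^-10 m⁴
Effective length L_e = K·L = 1 × 0.272 = 0.2720 m
P_cr = π²EI / L_e² = π² × 115×10⁹ × 5.625×10^-10 / 0.2720² = 8.629×10^3 N
Factor of safety n = P_cr / P = 8.6290 / 1.66 = 5.20

n ≈ 5.20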